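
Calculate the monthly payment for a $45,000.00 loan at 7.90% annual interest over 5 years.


Loan payment formula: PMT = PV × r / (1 − (1 + r)^(−n))
Monthly rate r = 0.079/12 ≈ 0.00658333, n = 60 months
Denominator: 1 − (1 + 0.079/12)^(−60) = 0.325447
PMT = $45,000.00 × (0.079/12) / 0.325447
PMT = $910.29 per month

PMT = PV × r / (1-(1+r)^(-n)) = $910.29/month


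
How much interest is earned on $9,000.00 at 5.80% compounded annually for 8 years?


Compound interest earned = final amount − principal.
A = P(1 + r/n)^(nt) = $9,000.00 × (1 + 0.058/1)^(1 × 8) = $14,129.53
Interest = A − P = $14,129.53 − $9,000.00 = $5,129.53

Interest = A - P = $5,129.53


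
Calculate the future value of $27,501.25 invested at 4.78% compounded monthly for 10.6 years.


Compound interest formula: A = P(1 + r/n)^(nt)
A = $27,501.25 × (1 + 0.0478/12)^(12 × 10.6)
Growth factor: (1 + 0.0478/12)^127.2 = 1.658102
A = $27,501.25 × 1.658102
A = $45,599.88

A = P(1 + r/n)^(nt) = $45,599.88


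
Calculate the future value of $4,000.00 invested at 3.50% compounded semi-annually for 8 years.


Compound interest formula: A = P(1 + r/n)^(nt)
A = $4,000.00 × (1 + 0.035/2)^(2 × 8)
Growth factor: (1 + 0.035/2)^16 = 1.319929
A = $4,000.00 × 1.319929
A = $5,279.72

A = P(1 + r/n)^(nt) = $5,279.72


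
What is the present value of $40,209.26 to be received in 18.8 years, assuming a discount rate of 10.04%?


Present value formula: PV = FV / (1 + r)^t
PV = $40,209.26 / (1 + 0.1004)^18.8
PV = $40,209.26 / 6.0415856
PV = $6,655.42

PV = FV / (1 + r)^t = $6,655.42


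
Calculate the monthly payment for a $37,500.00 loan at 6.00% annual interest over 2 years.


Loan payment formula: PMT = PV × r / (1 − (1 + r)^(−n))
Monthly rate r = 0.06/12 = 0.005, n = 24 months
Denominator: 1 − (1 + 0.06/12)^(−24) = 0.1128143
PMT = $37,500.00 × (0.06/12) / 0.1128143
PMT = $1,662.02 per month

PMT = PV × r / (1-(1+r)^(-n)) = $1,662.02/month


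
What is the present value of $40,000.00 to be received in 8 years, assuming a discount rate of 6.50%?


Present value formula: PV = FV / (1 + r)^t
PV = $40,000.00 / (1 + 0.065)^8
PV = $40,000.00 / 1.6549957
PV = $24,169.25

PV = FV / (1 + r)^t = $24,169.25


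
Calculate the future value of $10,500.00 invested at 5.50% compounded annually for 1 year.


Compound interest formula: A = P(1 + r/n)^(nt)
A = $10,500.00 × (1 + 0.055/1)^(1 × 1)
Growth factor: (1 + 0.055/1)^1 = 1.055000
A = $10,500.00 × 1.055000
A = $11,077.50

A = P(1 + r/n)^(nt) = $11,077.50


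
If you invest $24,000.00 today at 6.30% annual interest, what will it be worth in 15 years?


Future value formula: FV = PV × (1 + r)^t
FV = $24,000.00 × (1 + 0.063)^15
FV = $24,000.00 × 2.5003394
FV = $60,008.15

FV = PV × (1 + r)^t = $60,008.15


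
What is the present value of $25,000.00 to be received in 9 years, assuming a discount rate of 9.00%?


Present value formula: PV = FV / (1 + r)^t
PV = $25,000.00 / (1 + 0.09)^9
PV = $25,000.00 / 2.1718933
PV = $11,510.69

PV = FV / (1 + r)^t = $11,510.69


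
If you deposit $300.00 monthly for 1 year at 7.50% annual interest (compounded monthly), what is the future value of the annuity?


Future value of an ordinary annuity: FV = PMT × ((1 + r)^n − 1) / r
Monthly rate r = 0.075/12 = 0.00625, n = 12
FV = $300.00 × ((1 + 0.075/12)^12 − 1) / (0.075/12)
FV = $300.00 × 12.421216
FV = $3,726.36

FV = PMT × ((1+r)^n - 1)/r = $3,726.36


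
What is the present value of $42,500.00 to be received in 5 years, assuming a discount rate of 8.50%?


Present value formula: PV = FV / (1 + r)^t
PV = $42,500.00 / (1 + 0.085)^5
PV = $42,500.00 / 1.5036567
PV = $28,264.43

PV = FV / (1 + r)^t = $28,264.43


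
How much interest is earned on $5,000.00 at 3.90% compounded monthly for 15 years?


Compound interest earned = final amount − principal.
A = P(1 + r/n)^(nt) = $5,000.00 × (1 + 0.039/12)^(12 × 15) = $8,966.45
Interest = A − P = $8,966.45 − $5,000.00 = $3,966.45

Interest = A - P = $3,966.45


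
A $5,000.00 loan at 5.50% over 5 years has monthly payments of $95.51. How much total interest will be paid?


Total paid over the life of the loan = PMT × n.
Total paid = $95.51 × 60 = $5,730.60
Total interest = total paid − principal = $5,730.60 − $5,000.00 = $730.60

Total interest = (PMT × n) - PV = $730.60


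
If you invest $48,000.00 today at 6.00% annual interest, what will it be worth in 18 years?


Future value formula: FV = PV × (1 + r)^t
FV = $48,000.00 × (1 + 0.06)^18
FV = $48,000.00 × 2.8543392
FV = $137,008.28

FV = PV × (1 + r)^t = $137,008.28


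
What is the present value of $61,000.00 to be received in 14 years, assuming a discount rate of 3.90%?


Present value formula: PV = FV / (1 + r)^t
PV = $61,000.00 / (1 + 0.039)^14
PV = $61,000.00 / 1.7085106
PV = $35,703.61

PV = FV / (1 + r)^t = $35,703.61


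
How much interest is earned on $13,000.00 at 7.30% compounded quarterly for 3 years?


Compound interest earned = final amount − principal.
A = P(1 + r/n)^(nt) = $13,000.00 × (1 + 0.073/4)^(4 × 3) = $16,150.89
Interest = A − P = $16,150.89 − $13,000.00 = $3,150.89

Interest = A - P = $3,150.89


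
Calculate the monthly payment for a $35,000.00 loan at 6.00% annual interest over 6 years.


Loan payment formula: PMT = PV × r / (1 − (1 + r)^(−n))
Monthly rate r = 0.06/12 = 0.005, n = 72 months
Denominator: 1 − (1 + 0.06/12)^(−72) = 0.301698
PMT = $35,000.00 × (0.06/12) / 0.301698
PMT = $580.05 per month

PMT = PV × r / (1-(1+r)^(-n)) = $580.05/month


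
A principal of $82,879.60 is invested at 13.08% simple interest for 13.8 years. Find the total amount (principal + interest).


Total amount formula: A = P(1 + rt) = P + P·r·t
Interest: I = P × r × t = $82,879.60 × 0.1308 × 13.8 = $149,600.99
A = P + I = $82,879.60 + $149,600.99 = $232,480.59

A = P + I = P(1 + rt) = $232,480.59


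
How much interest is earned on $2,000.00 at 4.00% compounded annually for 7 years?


Compound interest earned = final amount − principal.
A = P(1 + r/n)^(nt) = $2,000.00 × (1 + 0.04/1)^(1 × 7) = $2,631.86
Interest = A − P = $2,631.86 − $2,000.00 = $631.86

Interest = A - P = $631.86


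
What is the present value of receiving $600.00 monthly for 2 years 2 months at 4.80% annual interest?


Present value of an ordinary annuity: PV = PMT × (1 − (1 + r)^(−n)) / r
Monthly rate r = 0.048/12 = 0.004, n = 26
PV = $600.00 × (1 − (1 + 0.048/12)^(−26)) / (0.048/12)
PV = $600.00 × 24.646932
PV = $14,788.16

PV = PMT × (1-(1+r)^(-n))/r = $14,788.16


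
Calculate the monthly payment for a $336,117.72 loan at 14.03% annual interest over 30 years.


Loan payment formula: PMT = PV × r / (1 − (1 + r)^(−n))
Monthly rate r = 0.1403/12 ≈ 0.01169167, n = 360 months
Denominator: 1 − (1 + 0.1403/12)^(−360) = 0.984771
PMT = $336,117.72 × (0.1403/12) / 0.984771
PMT = $3,990.55 per month

PMT = PV × r / (1-(1+r)^(-n)) = $3,990.55/month


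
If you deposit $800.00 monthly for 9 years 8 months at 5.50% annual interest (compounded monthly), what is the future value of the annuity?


Future value of an ordinary annuity: FV = PMT × ((1 + r)^n − 1) / r
Monthly rate r = 0.055/12 ≈ 0.00458333, n = 116
FV = $800.00 × ((1 + 0.055/12)^116 − 1) / (0.055/12)
FV = $800.00 × 152.661896
FV = $122,129.52

FV = PMT × ((1+r)^n - 1)/r = $122,129.52


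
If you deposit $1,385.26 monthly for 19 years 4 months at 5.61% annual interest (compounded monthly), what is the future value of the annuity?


Future value of an ordinary annuity: FV = PMT × ((1 + r)^n − 1) / r
Monthly rate r = 0.0561/12 = 0.004675, n = 232
FV = $1,385.26 × ((1 + 0.0561/12)^232 − 1) / (0.0561/12)
FV = $1,385.26 × 417.281088
FV = $578,042.80

FV = PMT × ((1+r)^n - 1)/r = $578,042.80


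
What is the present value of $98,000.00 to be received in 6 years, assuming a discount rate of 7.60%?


Present value formula: PV = FV / (1 + r)^t
PV = $98,000.00 / (1 + 0.076)^6
PV = $98,000.00 / 1.5519354
PV = $63,146.96

PV = FV / (1 + r)^t = $63,146.96


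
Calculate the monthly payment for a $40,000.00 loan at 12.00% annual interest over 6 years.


Loan payment formula: PMT = PV × r / (1 − (1 + r)^(−n))
Monthly rate r = 0.12/12 = 0.01, n = 72 months
Denominator: 1 − (1 + 0.12/12)^(−72) = 0.511504
PMT = $40,000.00 × (0.12/12) / 0.511504
PMT = $782.01 per month

PMT = PV × r / (1-(1+r)^(-n)) = $782.01/month


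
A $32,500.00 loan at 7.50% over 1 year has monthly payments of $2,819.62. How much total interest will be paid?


Total paid over the life of the loan = PMT × n.
Total paid = $2,819.62 × 12 = $33,835.44
Total interest = total paid − principal = $33,835.44 − $32,500.00 = $1,335.44

Total interest = (PMT × n) - PV = $1,335.44


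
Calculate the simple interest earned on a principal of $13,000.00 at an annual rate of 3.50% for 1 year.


Simple interest formula: I = P × r × t
I = $13,000.00 × 0.035 × 1
I = $455.00

I = P × r × t = $455.00


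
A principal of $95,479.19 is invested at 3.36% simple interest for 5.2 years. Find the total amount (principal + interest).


Total amount formula: A = P(1 + rt) = P + P·r·t
Interest: I = P × r × t = $95,479.19 × 0.0336 × 5.2 = $16,682.12
A = P + I = $95,479.19 + $16,682.12 = $112,161.31

A = P + I = P(1 + rt) = $112,161.31


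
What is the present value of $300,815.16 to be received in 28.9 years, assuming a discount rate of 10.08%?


Present value formula: PV = FV / (1 + r)^t
PV = $300,815.16 / (1 + 0.1008)^28.9
PV = $300,815.16 / 16.046243
PV = $18,746.77

PV = FV / (1 + r)^t = $18,746.77


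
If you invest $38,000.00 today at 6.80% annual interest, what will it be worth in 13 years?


Future value formula: FV = PV × (1 + r)^t
FV = $38,000.00 × (1 + 0.068)^13
FV = $38,000.00 × 2.3519403
FV = $89,373.73

FV = PV × (1 + r)^t = $89,373.73


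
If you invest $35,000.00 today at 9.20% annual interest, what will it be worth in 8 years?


Future value formula: FV = PV × (1 + r)^t
FV = $35,000.00 × (1 + 0.092)^8
FV = $35,000.00 × 2.0219998
FV = $70,769.99

FV = PV × (1 + r)^t = $70,769.99


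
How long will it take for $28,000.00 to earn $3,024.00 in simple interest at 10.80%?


Rearrange the simple interest formula for t:
I = P × r × t  ⇒  t = I / (P × r)
t = $3,024.00 / ($28,000.00 × 0.108)
t = 1

t = I/(P×r) = 1 year


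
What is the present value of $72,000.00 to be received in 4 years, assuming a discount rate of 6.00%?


Present value formula: PV = FV / (1 + r)^t
PV = $72,000.00 / (1 + 0.06)^4
PV = $72,000.00 / 1.262477
PV = $57,030.74

PV = FV / (1 + r)^t = $57,030.74


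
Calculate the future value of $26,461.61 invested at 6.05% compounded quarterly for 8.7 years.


Compound interest formula: A = P(1 + r/n)^(nt)
A = $26,461.61 × (1 + 0.0605/4)^(4 × 8.7)
Growth factor: (1 + 0.0605/4)^34.8 = 1.686085
A = $26,461.61 × 1.686085
A = $44,616.52

A = P(1 + r/n)^(nt) = $44,616.52


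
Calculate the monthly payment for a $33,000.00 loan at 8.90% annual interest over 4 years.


Loan payment formula: PMT = PV × r / (1 − (1 + r)^(−n))
Monthly rate r = 0.089/12 ≈ 0.00741667, n = 48 months
Denominator: 1 − (1 + 0.089/12)^(−48) = 0.298607
PMT = $33,000.00 × (0.089/12) / 0.298607
PMT = $819.64 per month

PMT = PV × r / (1-(1+r)^(-n)) = $819.64/month


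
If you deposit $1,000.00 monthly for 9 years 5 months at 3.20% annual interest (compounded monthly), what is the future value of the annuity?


Future value of an ordinary annuity: FV = PMT × ((1 + r)^n − 1) / r
Monthly rate r = 0.032/12 ≈ 0.00266667, n = 113
FV = $1,000.00 × ((1 + 0.032/12)^113 − 1) / (0.032/12)
FV = $1,000.00 × 131.669184
FV = $131,669.18

FV = PMT × ((1+r)^n - 1)/r = $131,669.18


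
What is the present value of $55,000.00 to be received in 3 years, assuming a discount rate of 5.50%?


Present value formula: PV = FV / (1 + r)^t
PV = $55,000.00 / (1 + 0.055)^3
PV = $55,000.00 / 1.1742414
PV = $46,838.75

PV = FV / (1 + r)^t = $46,838.75


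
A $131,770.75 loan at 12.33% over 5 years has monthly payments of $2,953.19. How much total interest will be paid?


Total paid over the life of the loan = PMT × n.
Total paid = $2,953.19 × 60 = $177,191.40
Total interest = total paid − principal = $177,191.40 − $131,770.75 = $45,420.65

Total interest = (PMT × n) - PV = $45,420.65


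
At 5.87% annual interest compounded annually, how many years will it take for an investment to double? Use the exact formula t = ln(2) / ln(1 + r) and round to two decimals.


Doubling condition: (1 + r)^t = 2
Take ln of both sides: t × ln(1 + r) = ln(2)
t = ln(2) / ln(1 + r)
t = 0.693147 / 0.057042
t = 12.15

t = ln(2) / ln(1 + r) = 12.15 years


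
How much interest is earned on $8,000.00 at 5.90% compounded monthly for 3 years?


Compound interest earned = final amount − principal.
A = P(1 + r/n)^(nt) = $8,000.00 × (1 + 0.059/12)^(12 × 3) = $9,544.91
Interest = A − P = $9,544.91 − $8,000.00 = $1,544.91

Interest = A - P = $1,544.91


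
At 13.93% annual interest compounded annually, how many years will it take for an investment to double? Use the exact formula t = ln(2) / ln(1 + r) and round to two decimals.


Doubling condition: (1 + r)^t = 2
Take ln of both sides: t × ln(1 + r) = ln(2)
t = ln(2) / ln(1 + r)
t = 0.693147 / 0.130414
t = 5.31

t = ln(2) / ln(1 + r) = 5.31 years


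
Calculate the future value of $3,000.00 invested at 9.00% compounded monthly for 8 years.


Compound interest formula: A = P(1 + r/n)^(nt)
A = $3,000.00 × (1 + 0.09/12)^(12 × 8)
Growth factor: (1 + 0.09/12)^96 = 2.048921
A = $3,000.00 × 2.048921
A = $6,146.76

A = P(1 + r/n)^(nt) = $6,146.76


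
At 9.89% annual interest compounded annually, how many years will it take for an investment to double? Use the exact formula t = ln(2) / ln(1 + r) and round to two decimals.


Doubling condition: (1 + r)^t = 2
Take ln of both sides: t × ln(1 + r) = ln(2)
t = ln(2) / ln(1 + r)
t = 0.693147 / 0.094310
t = 7.35

t = ln(2) / ln(1 + r) = 7.35 years


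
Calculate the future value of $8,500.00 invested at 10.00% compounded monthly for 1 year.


Compound interest formula: A = P(1 + r/n)^(nt)
A = $8,500.00 × (1 + 0.1/12)^(12 × 1)
Growth factor: (1 + 0.1/12)^12 = 1.104713
A = $8,500.00 × 1.104713
A = $9,390.06

A = P(1 + r/n)^(nt) = $9,390.06


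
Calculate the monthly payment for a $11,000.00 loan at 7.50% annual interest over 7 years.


Loan payment formula: PMT = PV × r / (1 − (1 + r)^(−n))
Monthly rate r = 0.075/12 = 0.00625, n = 84 months
Denominator: 1 − (1 + 0.075/12)^(−84) = 0.407477
PMT = $11,000.00 × (0.075/12) / 0.407477
PMT = $168.72 per month

PMT = PV × r / (1-(1+r)^(-n)) = $168.72/month


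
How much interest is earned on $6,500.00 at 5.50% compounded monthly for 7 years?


Compound interest earned = final amount − principal.
A = P(1 + r/n)^(nt) = $6,500.00 × (1 + 0.055/12)^(12 × 7) = $9,544.09
Interest = A − P = $9,544.09 − $6,500.00 = $3,044.09

Interest = A - P = $3,044.09


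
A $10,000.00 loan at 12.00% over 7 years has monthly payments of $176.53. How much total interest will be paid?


Total paid over the life of the loan = PMT × n.
Total paid = $176.53 × 84 = $14,828.52
Total interest = total paid − principal = $14,828.52 − $10,000.00 = $4,828.52

Total interest = (PMT × n) - PV = $4,828.52


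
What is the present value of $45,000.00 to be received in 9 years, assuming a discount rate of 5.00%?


Present value formula: PV = FV / (1 + r)^t
PV = $45,000.00 / (1 + 0.05)^9
PV = $45,000.00 / 1.5513282
PV = $29,007.40

PV = FV / (1 + r)^t = $29,007.40


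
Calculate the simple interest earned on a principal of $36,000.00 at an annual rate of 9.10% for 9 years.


Simple interest formula: I = P × r × t
I = $36,000.00 × 0.091 × 9
I = $29,484.00

I = P × r × t = $29,484.00


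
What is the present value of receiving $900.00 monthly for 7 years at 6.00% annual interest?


Present value of an ordinary annuity: PV = PMT × (1 − (1 + r)^(−n)) / r
Monthly rate r = 0.06/12 = 0.005, n = 84
PV = $900.00 × (1 − (1 + 0.06/12)^(−84)) / (0.06/12)
PV = $900.00 × 68.453042
PV = $61,607.74

PV = PMT × (1-(1+r)^(-n))/r = $61,607.74


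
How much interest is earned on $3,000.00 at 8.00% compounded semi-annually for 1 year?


Compound interest earned = final amount − principal.
A = P(1 + r/n)^(nt) = $3,000.00 × (1 + 0.08/2)^(2 × 1) = $3,244.80
Interest = A − P = $3,244.80 − $3,000.00 = $244.80

Interest = A - P = $244.80


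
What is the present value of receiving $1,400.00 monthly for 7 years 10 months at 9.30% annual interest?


Present value of an ordinary annuity: PV = PMT × (1 − (1 + r)^(−n)) / r
Monthly rate r = 0.093/12 = 0.00775, n = 94
PV = $1,400.00 × (1 − (1 + 0.093/12)^(−94)) / (0.093/12)
PV = $1,400.00 × 66.581969
PV = $93,214.76

PV = PMT × (1-(1+r)^(-n))/r = $93,214.76


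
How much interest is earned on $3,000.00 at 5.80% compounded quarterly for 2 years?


Compound interest earned = final amount − principal.
A = P(1 + r/n)^(nt) = $3,000.00 × (1 + 0.058/4)^(4 × 2) = $3,366.18
Interest = A − P = $3,366.18 − $3,000.00 = $366.18

Interest = A - P = $366.18


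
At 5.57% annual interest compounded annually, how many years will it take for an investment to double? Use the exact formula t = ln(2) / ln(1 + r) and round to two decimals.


Doubling condition: (1 + r)^t = 2
Take ln of both sides: t × ln(1 + r) = ln(2)
t = ln(2) / ln(1 + r)
t = 0.693147 / 0.054204
t = 12.79

t = ln(2) / ln(1 + r) = 12.79 years


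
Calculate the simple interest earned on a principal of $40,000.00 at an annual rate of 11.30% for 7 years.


Simple interest formula: I = P × r × t
I = $40,000.00 × 0.113 × 7
I = $31,640.00

I = P × r × t = $31,640.00


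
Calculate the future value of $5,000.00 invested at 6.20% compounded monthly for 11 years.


Compound interest formula: A = P(1 + r/n)^(nt)
A = $5,000.00 × (1 + 0.062/12)^(12 × 11)
Growth factor: (1 + 0.062/12)^132 = 1.974360
A = $5,000.00 × 1.974360
A = $9,871.80

A = P(1 + r/n)^(nt) = $9,871.80


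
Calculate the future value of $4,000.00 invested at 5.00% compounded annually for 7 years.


Compound interest formula: A = P(1 + r/n)^(nt)
A = $4,000.00 × (1 + 0.05/1)^(1 × 7)
Growth factor: (1 + 0.05/1)^7 = 1.407100
A = $4,000.00 × 1.407100
A = $5,628.40

A = P(1 + r/n)^(nt) = $5,628.40


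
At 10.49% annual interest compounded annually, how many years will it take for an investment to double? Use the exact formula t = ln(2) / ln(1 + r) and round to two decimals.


Doubling condition: (1 + r)^t = 2
Take ln of both sides: t × ln(1 + r) = ln(2)
t = ln(2) / ln(1 + r)
t = 0.693147 / 0.099755
t = 6.95

t = ln(2) / ln(1 + r) = 6.95 years


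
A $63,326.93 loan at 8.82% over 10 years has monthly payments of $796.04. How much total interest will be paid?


Total paid over the life of the loan = PMT × n.
Total paid = $796.04 × 120 = $95,524.80
Total interest = total paid − principal = $95,524.80 − $63,326.93 = $32,197.87

Total interest = (PMT × n) - PV = $32,197.87


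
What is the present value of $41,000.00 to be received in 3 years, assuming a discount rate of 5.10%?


Present value formula: PV = FV / (1 + r)^t
PV = $41,000.00 / (1 + 0.051)^3
PV = $41,000.00 / 1.1609357
PV = $35,316.34

PV = FV / (1 + r)^t = $35,316.34


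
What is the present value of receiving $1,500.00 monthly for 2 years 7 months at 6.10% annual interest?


Present value of an ordinary annuity: PV = PMT × (1 − (1 + r)^(−n)) / r
Monthly rate r = 0.061/12 ≈ 0.00508333, n = 31
PV = $1,500.00 × (1 − (1 + 0.061/12)^(−31)) / (0.061/12)
PV = $1,500.00 × 28.6137698
PV = $42,920.65

PV = PMT × (1-(1+r)^(-n))/r = $42,920.65


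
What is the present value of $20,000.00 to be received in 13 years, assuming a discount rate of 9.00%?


Present value formula: PV = FV / (1 + r)^t
PV = $20,000.00 / (1 + 0.09)^13
PV = $20,000.00 / 3.065805
PV = $6,523.57

PV = FV / (1 + r)^t = $6,523.57


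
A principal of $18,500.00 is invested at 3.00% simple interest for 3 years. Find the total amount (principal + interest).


Total amount formula: A = P(1 + rt) = P + P·r·t
Interest: I = P × r × t = $18,500.00 × 0.03 × 3 = $1,665.00
A = P + I = $18,500.00 + $1,665.00 = $20,165.00

A = P + I = P(1 + rt) = $20,165.00


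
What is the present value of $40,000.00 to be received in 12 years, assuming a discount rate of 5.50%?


Present value formula: PV = FV / (1 + r)^t
PV = $40,000.00 / (1 + 0.055)^12
PV = $40,000.00 / 1.9012075
PV = $21,039.26

PV = FV / (1 + r)^t = $21,039.26


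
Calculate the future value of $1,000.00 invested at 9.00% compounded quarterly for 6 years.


Compound interest formula: A = P(1 + r/n)^(nt)
A = $1,000.00 × (1 + 0.09/4)^(4 × 6)
Growth factor: (1 + 0.09/4)^24 = 1.705767
A = $1,000.00 × 1.705767
A = $1,705.77

A = P(1 + r/n)^(nt) = $1,705.77


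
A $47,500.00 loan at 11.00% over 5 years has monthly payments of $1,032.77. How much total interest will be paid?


Total paid over the life of the loan = PMT × n.
Total paid = $1,032.77 × 60 = $61,966.20
Total interest = total paid − principal = $61,966.20 − $47,500.00 = $14,466.20

Total interest = (PMT × n) - PV = $14,466.20


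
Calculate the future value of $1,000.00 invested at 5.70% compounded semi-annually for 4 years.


Compound interest formula: A = P(1 + r/n)^(nt)
A = $1,000.00 × (1 + 0.057/2)^(2 × 4)
Growth factor: (1 + 0.057/2)^8 = 1.252087
A = $1,000.00 × 1.252087
A = $1,252.09

A = P(1 + r/n)^(nt) = $1,252.09


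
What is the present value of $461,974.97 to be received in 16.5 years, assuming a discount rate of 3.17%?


Present value formula: PV = FV / (1 + r)^t
PV = $461,974.97 / (1 + 0.0317)^16.5
PV = $461,974.97 / 1.6735227
PV = $276,049.42

PV = FV / (1 + r)^t = $276,049.42


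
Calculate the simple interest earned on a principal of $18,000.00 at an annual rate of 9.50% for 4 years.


Simple interest formula: I = P × r × t
I = $18,000.00 × 0.095 × 4
I = $6,840.00

I = P × r × t = $6,840.00


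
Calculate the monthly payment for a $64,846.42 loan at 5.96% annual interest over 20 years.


Loan payment formula: PMT = PV × r / (1 − (1 + r)^(−n))
Monthly rate r = 0.0596/12 ≈ 0.00496667, n = 240 months
Denominator: 1 − (1 + 0.0596/12)^(−240) = 0.6954895
PMT = $64,846.42 × (0.0596/12) / 0.6954895
PMT = $463.08 per month

PMT = PV × r / (1-(1+r)^(-n)) = $463.08/month


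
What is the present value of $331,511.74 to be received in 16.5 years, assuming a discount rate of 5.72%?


Present value formula: PV = FV / (1 + r)^t
PV = $331,511.74 / (1 + 0.0572)^16.5
PV = $331,511.74 / 2.503762
PV = $132,405.45

PV = FV / (1 + r)^t = $132,405.45


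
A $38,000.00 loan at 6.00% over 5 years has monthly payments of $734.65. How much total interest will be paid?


Total paid over the life of the loan = PMT × n.
Total paid = $734.65 × 60 = $44,079.00
Total interest = total paid − principal = $44,079.00 − $38,000.00 = $6,079.00

Total interest = (PMT × n) - PV = $6,079.00


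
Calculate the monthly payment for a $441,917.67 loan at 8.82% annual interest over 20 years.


Loan payment formula: PMT = PV × r / (1 − (1 + r)^(−n))
Monthly rate r = 0.0882/12 = 0.00735, n = 240 months
Denominator: 1 − (1 + 0.0882/12)^(−240) = 0.827533
PMT = $441,917.67 × (0.0882/12) / 0.827533
PMT = $3,925.03 per month

PMT = PV × r / (1-(1+r)^(-n)) = $3,925.03/month


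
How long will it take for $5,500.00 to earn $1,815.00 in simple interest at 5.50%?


Rearrange the simple interest formula for t:
I = P × r × t  ⇒  t = I / (P × r)
t = $1,815.00 / ($5,500.00 × 0.055)
t = 6

t = I/(P×r) = 6 years


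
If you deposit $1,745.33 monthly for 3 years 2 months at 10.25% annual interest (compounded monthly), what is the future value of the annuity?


Future value of an ordinary annuity: FV = PMT × ((1 + r)^n − 1) / r
Monthly rate r = 0.1025/12 ≈ 0.00854167, n = 38
FV = $1,745.33 × ((1 + 0.1025/12)^38 − 1) / (0.1025/12)
FV = $1,745.33 × 44.669087
FV = $77,962.30

FV = PMT × ((1+r)^n - 1)/r = $77,962.30


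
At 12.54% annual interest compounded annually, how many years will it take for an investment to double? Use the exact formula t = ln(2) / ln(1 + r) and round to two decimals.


Doubling condition: (1 + r)^t = 2
Take ln of both sides: t × ln(1 + r) = ln(2)
t = ln(2) / ln(1 + r)
t = 0.693147 / 0.118139
t = 5.87

t = ln(2) / ln(1 + r) = 5.87 years


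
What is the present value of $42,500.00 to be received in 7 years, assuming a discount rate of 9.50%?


Present value formula: PV = FV / (1 + r)^t
PV = $42,500.00 / (1 + 0.095)^7
PV = $42,500.00 / 1.887552
PV = $22,515.94

PV = FV / (1 + r)^t = $22,515.94


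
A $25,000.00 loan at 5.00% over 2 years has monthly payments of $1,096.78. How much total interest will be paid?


Total paid over the life of the loan = PMT × n.
Total paid = $1,096.78 × 24 = $26,322.72
Total interest = total paid − principal = $26,322.72 − $25,000.00 = $1,322.72

Total interest = (PMT × n) - PV = $1,322.72


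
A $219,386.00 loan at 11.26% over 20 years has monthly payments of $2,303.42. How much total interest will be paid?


Total paid over the life of the loan = PMT × n.
Total paid = $2,303.42 × 240 = $552,820.80
Total interest = total paid − principal = $552,820.80 − $219,386.00 = $333,434.80

Total interest = (PMT × n) - PV = $333,434.80


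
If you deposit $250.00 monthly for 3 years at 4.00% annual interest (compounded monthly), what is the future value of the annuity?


Future value of an ordinary annuity: FV = PMT × ((1 + r)^n − 1) / r
Monthly rate r = 0.04/12 ≈ 0.00333333, n = 36
FV = $250.00 × ((1 + 0.04/12)^36 − 1) / (0.04/12)
FV = $250.00 × 38.181562
FV = $9,545.39

FV = PMT × ((1+r)^n - 1)/r = $9,545.39


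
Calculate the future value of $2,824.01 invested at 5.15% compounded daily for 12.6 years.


Compound interest formula: A = P(1 + r/n)^(nt)
A = $2,824.01 × (1 + 0.0515/365)^(365 × 12.6)
Growth factor: (1 + 0.0515/365)^4599 = 1.913347
A = $2,824.01 × 1.913347
A = $5,403.31

A = P(1 + r/n)^(nt) = $5,403.31


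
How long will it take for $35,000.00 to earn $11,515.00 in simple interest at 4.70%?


Rearrange the simple interest formula for t:
I = P × r × t  ⇒  t = I / (P × r)
t = $11,515.00 / ($35,000.00 × 0.047)
t = 7

t = I/(P×r) = 7 years


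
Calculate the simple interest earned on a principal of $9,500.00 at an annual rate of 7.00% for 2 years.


Simple interest formula: I = P × r × t
I = $9,500.00 × 0.07 × 2
I = $1,330.00

I = P × r × t = $1,330.00


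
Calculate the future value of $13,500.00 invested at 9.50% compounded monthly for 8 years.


Compound interest formula: A = P(1 + r/n)^(nt)
A = $13,500.00 × (1 + 0.095/12)^(12 × 8)
Growth factor: (1 + 0.095/12)^96 = 2.131887
A = $13,500.00 × 2.131887
A = $28,780.47

A = P(1 + r/n)^(nt) = $28,780.47


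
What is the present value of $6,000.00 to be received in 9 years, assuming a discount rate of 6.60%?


Present value formula: PV = FV / (1 + r)^t
PV = $6,000.00 / (1 + 0.066)^9
PV = $6,000.00 / 1.777521
PV = $3,375.49

PV = FV / (1 + r)^t = $3,375.49


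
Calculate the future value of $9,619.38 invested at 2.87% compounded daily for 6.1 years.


Compound interest formula: A = P(1 + r/n)^(nt)
A = $9,619.38 × (1 + 0.0287/365)^(365 × 6.1)
Growth factor: (1 + 0.0287/365)^2226.5 = 1.191321
A = $9,619.38 × 1.191321
A = $11,459.77

A = P(1 + r/n)^(nt) = $11,459.77


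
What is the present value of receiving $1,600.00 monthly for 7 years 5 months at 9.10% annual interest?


Present value of an ordinary annuity: PV = PMT × (1 − (1 + r)^(−n)) / r
Monthly rate r = 0.091/12 ≈ 0.00758333, n = 89
PV = $1,600.00 × (1 − (1 + 0.091/12)^(−89)) / (0.091/12)
PV = $1,600.00 × 64.549843
PV = $103,279.75

PV = PMT × (1-(1+r)^(-n))/r = $103,279.75


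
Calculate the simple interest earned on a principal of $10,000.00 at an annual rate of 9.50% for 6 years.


Simple interest formula: I = P × r × t
I = $10,000.00 × 0.095 × 6
I = $5,700.00

I = P × r × t = $5,700.00


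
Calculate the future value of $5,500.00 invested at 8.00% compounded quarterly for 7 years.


Compound interest formula: A = P(1 + r/n)^(nt)
A = $5,500.00 × (1 + 0.08/4)^(4 × 7)
Growth factor: (1 + 0.08/4)^28 = 1.741024
A = $5,500.00 × 1.741024
A = $9,575.63

A = P(1 + r/n)^(nt) = $9,575.63


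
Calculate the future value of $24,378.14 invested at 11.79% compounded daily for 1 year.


Compound interest formula: A = P(1 + r/n)^(nt)
A = $24,378.14 × (1 + 0.1179/365)^(365 × 1)
Growth factor: (1 + 0.1179/365)^365 = 1.125110
A = $24,378.14 × 1.125110
A = $27,428.09

A = P(1 + r/n)^(nt) = $27,428.09


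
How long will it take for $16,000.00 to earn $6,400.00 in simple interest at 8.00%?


Rearrange the simple interest formula for t:
I = P × r × t  ⇒  t = I / (P × r)
t = $6,400.00 / ($16,000.00 × 0.08)
t = 5

t = I/(P×r) = 5 years


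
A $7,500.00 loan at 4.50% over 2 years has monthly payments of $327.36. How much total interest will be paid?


Total paid over the life of the loan = PMT × n.
Total paid = $327.36 × 24 = $7,856.64
Total interest = total paid − principal = $7,856.64 − $7,500.00 = $356.64

Total interest = (PMT × n) - PV = $356.64


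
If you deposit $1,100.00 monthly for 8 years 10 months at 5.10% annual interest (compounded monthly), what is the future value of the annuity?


Future value of an ordinary annuity: FV = PMT × ((1 + r)^n − 1) / r
Monthly rate r = 0.051/12 = 0.00425, n = 106
FV = $1,100.00 × ((1 + 0.051/12)^106 − 1) / (0.051/12)
FV = $1,100.00 × 133.552795
FV = $146,908.07

FV = PMT × ((1+r)^n - 1)/r = $146,908.07


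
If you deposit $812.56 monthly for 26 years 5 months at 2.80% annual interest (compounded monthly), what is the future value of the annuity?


Future value of an ordinary annuity: FV = PMT × ((1 + r)^n − 1) / r
Monthly rate r = 0.028/12 ≈ 0.00233333, n = 317
FV = $812.56 × ((1 + 0.028/12)^317 − 1) / (0.028/12)
FV = $812.56 × 468.613928
FV = $380,776.93

FV = PMT × ((1+r)^n - 1)/r = $380,776.93


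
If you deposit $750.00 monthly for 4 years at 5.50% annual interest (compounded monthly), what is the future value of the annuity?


Future value of an ordinary annuity: FV = PMT × ((1 + r)^n − 1) / r
Monthly rate r = 0.055/12 ≈ 0.00458333, n = 48
FV = $750.00 × ((1 + 0.055/12)^48 − 1) / (0.055/12)
FV = $750.00 × 53.552852
FV = $40,164.64

FV = PMT × ((1+r)^n - 1)/r = $40,164.64


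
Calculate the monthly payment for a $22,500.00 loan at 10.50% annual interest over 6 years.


Loan payment formula: PMT = PV × r / (1 − (1 + r)^(−n))
Monthly rate r = 0.105/12 = 0.00875, n = 72 months
Denominator: 1 − (1 + 0.105/12)^(−72) = 0.465947
PMT = $22,500.00 × (0.105/12) / 0.465947
PMT = $422.53 per month

PMT = PV × r / (1-(1+r)^(-n)) = $422.53/month


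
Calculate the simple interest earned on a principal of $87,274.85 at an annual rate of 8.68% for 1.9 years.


Simple interest formula: I = P × r × t
I = $87,274.85 × 0.0868 × 1.9
I = $14,393.37

I = P × r × t = $14,393.37


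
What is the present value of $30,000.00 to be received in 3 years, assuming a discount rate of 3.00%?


Present value formula: PV = FV / (1 + r)^t
PV = $30,000.00 / (1 + 0.03)^3
PV = $30,000.00 / 1.092727
PV = $27,454.25

PV = FV / (1 + r)^t = $27,454.25


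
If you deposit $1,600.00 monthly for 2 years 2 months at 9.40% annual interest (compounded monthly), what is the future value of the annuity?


Future value of an ordinary annuity: FV = PMT × ((1 + r)^n − 1) / r
Monthly rate r = 0.094/12 ≈ 0.00783333, n = 26
FV = $1,600.00 × ((1 + 0.094/12)^26 − 1) / (0.094/12)
FV = $1,600.00 × 28.712813
FV = $45,940.50

FV = PMT × ((1+r)^n - 1)/r = $45,940.50


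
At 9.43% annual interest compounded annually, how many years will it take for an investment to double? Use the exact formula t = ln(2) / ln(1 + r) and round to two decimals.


Doubling condition: (1 + r)^t = 2
Take ln of both sides: t × ln(1 + r) = ln(2)
t = ln(2) / ln(1 + r)
t = 0.693147 / 0.090115
t = 7.69

t = ln(2) / ln(1 + r) = 7.69 years


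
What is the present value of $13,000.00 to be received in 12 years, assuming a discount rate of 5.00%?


Present value formula: PV = FV / (1 + r)^t
PV = $13,000.00 / (1 + 0.05)^12
PV = $13,000.00 / 1.795856
PV = $7,238.89

PV = FV / (1 + r)^t = $7,238.89


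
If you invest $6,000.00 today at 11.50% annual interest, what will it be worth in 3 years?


Future value formula: FV = PV × (1 + r)^t
FV = $6,000.00 × (1 + 0.115)^3
FV = $6,000.00 × 1.386196
FV = $8,317.18

FV = PV × (1 + r)^t = $8,317.18


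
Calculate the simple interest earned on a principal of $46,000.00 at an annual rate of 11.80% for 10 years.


Simple interest formula: I = P × r × t
I = $46,000.00 × 0.118 × 10
I = $54,280.00

I = P × r × t = $54,280.00


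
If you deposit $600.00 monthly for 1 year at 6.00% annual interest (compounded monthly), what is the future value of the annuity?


Future value of an ordinary annuity: FV = PMT × ((1 + r)^n − 1) / r
Monthly rate r = 0.06/12 = 0.005, n = 12
FV = $600.00 × ((1 + 0.06/12)^12 − 1) / (0.06/12)
FV = $600.00 × 12.335562
FV = $7,401.34

FV = PMT × ((1+r)^n - 1)/r = $7,401.34


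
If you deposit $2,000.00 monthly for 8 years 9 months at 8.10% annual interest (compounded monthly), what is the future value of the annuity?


Future value of an ordinary annuity: FV = PMT × ((1 + r)^n − 1) / r
Monthly rate r = 0.081/12 = 0.00675, n = 105
FV = $2,000.00 × ((1 + 0.081/12)^105 − 1) / (0.081/12)
FV = $2,000.00 × 152.091641
FV = $304,183.28

FV = PMT × ((1+r)^n - 1)/r = $304,183.28


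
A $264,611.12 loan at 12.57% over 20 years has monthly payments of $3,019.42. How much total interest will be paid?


Total paid over the life of the loan = PMT × n.
Total paid = $3,019.42 × 240 = $724,660.80
Total interest = total paid − principal = $724,660.80 − $264,611.12 = $460,049.68

Total interest = (PMT × n) - PV = $460,049.68


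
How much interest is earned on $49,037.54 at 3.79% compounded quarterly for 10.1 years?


Compound interest earned = final amount − principal.
A = P(1 + r/n)^(nt) = $49,037.54 × (1 + 0.0379/4)^(4 × 10.1) = $71,777.71
Interest = A − P = $71,777.71 − $49,037.54 = $22,740.17

Interest = A - P = $22,740.17


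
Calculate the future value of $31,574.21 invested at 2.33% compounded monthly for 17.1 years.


Compound interest formula: A = P(1 + r/n)^(nt)
A = $31,574.21 × (1 + 0.0233/12)^(12 × 17.1)
Growth factor: (1 + 0.0233/12)^205.2 = 1.488909
A = $31,574.21 × 1.488909
A = $47,011.13

A = P(1 + r/n)^(nt) = $47,011.13


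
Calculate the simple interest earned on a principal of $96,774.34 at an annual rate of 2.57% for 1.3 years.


Simple interest formula: I = P × r × t
I = $96,774.34 × 0.0257 × 1.3
I = $3,233.23

I = P × r × t = $3,233.23


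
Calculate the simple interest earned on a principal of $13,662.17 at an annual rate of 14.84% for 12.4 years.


Simple interest formula: I = P × r × t
I = $13,662.17 × 0.1484 × 12.4
I = $25,140.58

I = P × r × t = $25,140.58


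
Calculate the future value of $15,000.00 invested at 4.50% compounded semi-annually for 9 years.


Compound interest formula: A = P(1 + r/n)^(nt)
A = $15,000.00 × (1 + 0.045/2)^(2 × 9)
Growth factor: (1 + 0.045/2)^18 = 1.4925872
A = $15,000.00 × 1.4925872
A = $22,388.81

A = P(1 + r/n)^(nt) = $22,388.81


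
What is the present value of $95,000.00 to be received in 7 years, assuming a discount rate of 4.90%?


Present value formula: PV = FV / (1 + r)^t
PV = $95,000.00 / (1 + 0.049)^7
PV = $95,000.00 / 1.3977465
PV = $67,966.54

PV = FV / (1 + r)^t = $67,966.54


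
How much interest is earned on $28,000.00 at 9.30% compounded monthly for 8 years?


Compound interest earned = final amount − principal.
A = P(1 + r/n)^(nt) = $28,000.00 × (1 + 0.093/12)^(12 × 8) = $58,752.65
Interest = A − P = $58,752.65 − $28,000.00 = $30,752.65

Interest = A - P = $30,752.65


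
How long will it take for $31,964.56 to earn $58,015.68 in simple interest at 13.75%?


Rearrange the simple interest formula for t:
I = P × r × t  ⇒  t = I / (P × r)
t = $58,015.68 / ($31,964.56 × 0.1375)
t = 13.2

t = I/(P×r) = 13.2 years


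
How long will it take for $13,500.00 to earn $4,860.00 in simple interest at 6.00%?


Rearrange the simple interest formula for t:
I = P × r × t  ⇒  t = I / (P × r)
t = $4,860.00 / ($13,500.00 × 0.06)
t = 6

t = I/(P×r) = 6 years


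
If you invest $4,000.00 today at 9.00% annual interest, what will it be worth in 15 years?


Future value formula: FV = PV × (1 + r)^t
FV = $4,000.00 × (1 + 0.09)^15
FV = $4,000.00 × 3.642482
FV = $14,569.93

FV = PV × (1 + r)^t = $14,569.93


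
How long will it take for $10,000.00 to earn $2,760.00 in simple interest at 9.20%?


Rearrange the simple interest formula for t:
I = P × r × t  ⇒  t = I / (P × r)
t = $2,760.00 / ($10,000.00 × 0.092)
t = 3

t = I/(P×r) = 3 years


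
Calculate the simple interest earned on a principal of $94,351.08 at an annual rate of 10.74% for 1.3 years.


Simple interest formula: I = P × r × t
I = $94,351.08 × 0.1074 × 1.3
I = $13,173.30

I = P × r × t = $13,173.30


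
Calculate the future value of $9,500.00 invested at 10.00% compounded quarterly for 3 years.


Compound interest formula: A = P(1 + r/n)^(nt)
A = $9,500.00 × (1 + 0.1/4)^(4 × 3)
Growth factor: (1 + 0.1/4)^12 = 1.3448888
A = $9,500.00 × 1.3448888
A = $12,776.44

A = P(1 + r/n)^(nt) = $12,776.44


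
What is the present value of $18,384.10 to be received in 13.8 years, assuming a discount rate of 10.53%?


Present value formula: PV = FV / (1 + r)^t
PV = $18,384.10 / (1 + 0.1053)^13.8
PV = $18,384.10 / 3.981313
PV = $4,617.60

PV = FV / (1 + r)^t = $4,617.60


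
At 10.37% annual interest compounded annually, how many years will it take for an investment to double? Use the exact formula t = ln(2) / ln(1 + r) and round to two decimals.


Doubling condition: (1 + r)^t = 2
Take ln of both sides: t × ln(1 + r) = ln(2)
t = ln(2) / ln(1 + r)
t = 0.693147 / 0.098668
t = 7.03

t = ln(2) / ln(1 + r) = 7.03 years


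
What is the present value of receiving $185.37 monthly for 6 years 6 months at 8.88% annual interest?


Present value of an ordinary annuity: PV = PMT × (1 − (1 + r)^(−n)) / r
Monthly rate r = 0.0888/12 = 0.0074, n = 78
PV = $185.37 × (1 − (1 + 0.0888/12)^(−78)) / (0.0888/12)
PV = $185.37 × 59.099627
PV = $10,955.30

PV = PMT × (1-(1+r)^(-n))/r = $10,955.30


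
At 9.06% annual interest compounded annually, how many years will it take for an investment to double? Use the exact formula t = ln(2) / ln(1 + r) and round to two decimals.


Doubling condition: (1 + r)^t = 2
Take ln of both sides: t × ln(1 + r) = ln(2)
t = ln(2) / ln(1 + r)
t = 0.693147 / 0.086728
t = 7.99

t = ln(2) / ln(1 + r) = 7.99 years


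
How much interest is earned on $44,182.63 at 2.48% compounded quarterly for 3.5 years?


Compound interest earned = final amount − principal.
A = P(1 + r/n)^(nt) = $44,182.63 × (1 + 0.0248/4)^(4 × 3.5) = $48,176.13
Interest = A − P = $48,176.13 − $44,182.63 = $3,993.50

Interest = A - P = $3,993.50


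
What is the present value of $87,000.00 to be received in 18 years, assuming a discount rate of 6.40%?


Present value formula: PV = FV / (1 + r)^t
PV = $87,000.00 / (1 + 0.064)^18
PV = $87,000.00 / 3.0545645
PV = $28,481.97

PV = FV / (1 + r)^t = $28,481.97


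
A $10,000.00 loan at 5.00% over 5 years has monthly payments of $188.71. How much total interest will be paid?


Total paid over the life of the loan = PMT × n.
Total paid = $188.71 × 60 = $11,322.60
Total interest = total paid − principal = $11,322.60 − $10,000.00 = $1,322.60

Total interest = (PMT × n) - PV = $1,322.60
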